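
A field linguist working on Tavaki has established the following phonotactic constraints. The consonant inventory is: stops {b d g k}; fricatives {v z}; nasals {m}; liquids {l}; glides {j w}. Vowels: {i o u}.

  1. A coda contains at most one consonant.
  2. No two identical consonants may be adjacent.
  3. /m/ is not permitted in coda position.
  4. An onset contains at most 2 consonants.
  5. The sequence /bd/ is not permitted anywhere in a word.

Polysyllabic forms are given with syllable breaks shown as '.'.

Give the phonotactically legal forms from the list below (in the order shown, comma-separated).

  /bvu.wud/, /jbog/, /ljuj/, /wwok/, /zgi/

/bvu.wud/, /jbog/, /ljuj/, /zgi/

/bvu.wud/ — σ1 onset /bv/ (2C), coda /∅/ ok; σ2 onset /w/, coda /d/ ok → phonotactically legal
/jbog/ — σ1 onset /jb/ (2C), coda /g/ ok → phonotactically legal
/ljuj/ — σ1 onset /lj/ (2C), coda /j/ ok → phonotactically legal
/wwok/ — violates constraint 2: adjacent identical consonants /ww/ → phonotactically illegal
/zgi/ — σ1 onset /zg/ (2C), coda /∅/ ok → phonotactically legal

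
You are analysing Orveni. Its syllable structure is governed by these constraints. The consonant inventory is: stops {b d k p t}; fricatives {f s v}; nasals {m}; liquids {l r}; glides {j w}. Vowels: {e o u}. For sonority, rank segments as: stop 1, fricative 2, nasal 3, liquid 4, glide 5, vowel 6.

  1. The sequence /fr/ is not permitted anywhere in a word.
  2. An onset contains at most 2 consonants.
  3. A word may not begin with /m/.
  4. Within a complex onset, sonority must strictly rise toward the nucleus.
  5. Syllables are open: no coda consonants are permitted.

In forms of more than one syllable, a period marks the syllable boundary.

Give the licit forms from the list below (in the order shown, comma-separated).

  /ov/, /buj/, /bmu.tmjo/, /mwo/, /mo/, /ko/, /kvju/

/ov/ — violates constraint 5: syllable 1 coda /v/ has 1 consonant (> 0) → illicit
/buj/ — violates constraint 5: syllable 1 coda /j/ has 1 consonant (> 0) → illicit
/bmu.tmjo/ — violates constraint 2: syllable 2 onset /tmj/ has 3 consonants (> 2) → illicit
/mwo/ — violates constraint 3: word begins with /m/ → illicit
/mo/ — violates constraint 3: word begins with /m/ → illicit
/ko/ — σ1 onset /k/, coda /∅/ ok → licit
/kvju/ — violates constraint 2: syllable 1 onset /kvj/ has 3 consonants (> 2) → illicit

/ko/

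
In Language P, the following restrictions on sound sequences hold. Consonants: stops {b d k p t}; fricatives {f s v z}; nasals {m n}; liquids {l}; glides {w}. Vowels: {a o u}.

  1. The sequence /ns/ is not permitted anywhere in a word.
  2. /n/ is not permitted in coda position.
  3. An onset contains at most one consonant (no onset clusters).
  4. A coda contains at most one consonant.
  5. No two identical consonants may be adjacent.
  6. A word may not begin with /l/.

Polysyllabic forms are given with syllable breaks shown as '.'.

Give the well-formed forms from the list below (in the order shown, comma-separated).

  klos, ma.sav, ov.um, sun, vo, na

klos — violates constraint 3: syllable 1 onset /kl/ has 2 consonants (> 1) → ill-formed
ma.sav — σ1 onset /m/, coda /∅/ ok; σ2 onset /s/, coda /v/ ok → well-formed
ov.um — σ1 onset /∅/, coda /v/ ok; σ2 onset /∅/, coda /m/ ok → well-formed
sun — violates constraint 2: syllable 1 coda contains /n/ → ill-formed
vo — σ1 onset /v/, coda /∅/ ok → well-formed
na — σ1 onset /n/, coda /∅/ ok → well-formed

ma.sav, ov.um, vo, na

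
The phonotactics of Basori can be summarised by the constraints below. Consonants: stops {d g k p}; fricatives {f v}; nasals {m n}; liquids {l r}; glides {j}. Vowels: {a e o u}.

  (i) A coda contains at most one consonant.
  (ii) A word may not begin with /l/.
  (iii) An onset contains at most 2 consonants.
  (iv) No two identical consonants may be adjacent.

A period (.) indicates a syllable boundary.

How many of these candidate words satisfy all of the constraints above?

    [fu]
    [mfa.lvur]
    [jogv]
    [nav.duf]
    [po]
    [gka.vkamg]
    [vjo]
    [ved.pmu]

[fu] — σ1 onset /f/, coda /∅/ ok → licit
[mfa.lvur] — σ1 onset /mf/ (2C), coda /∅/ ok; σ2 onset /lv/ (2C), coda /r/ ok → licit
[jogv] — violates constraint (i): syllable 1 coda /gv/ has 2 consonants (> 1) → illicit
[nav.duf] — σ1 onset /n/, coda /v/ ok; σ2 onset /d/, coda /f/ ok → licit
[po] — σ1 onset /p/, coda /∅/ ok → licit
[gka.vkamg] — violates constraint (i): syllable 2 coda /mg/ has 2 consonants (> 1) → illicit
[vjo] — σ1 onset /vj/ (2C), coda /∅/ ok → licit
[ved.pmu] — σ1 onset /v/, coda /d/ ok; σ2 onset /pm/ (2C), coda /∅/ ok → licit
Licit: [fu], [mfa.lvur], [nav.duf], [po], [vjo], [ved.pmu] → 6.

6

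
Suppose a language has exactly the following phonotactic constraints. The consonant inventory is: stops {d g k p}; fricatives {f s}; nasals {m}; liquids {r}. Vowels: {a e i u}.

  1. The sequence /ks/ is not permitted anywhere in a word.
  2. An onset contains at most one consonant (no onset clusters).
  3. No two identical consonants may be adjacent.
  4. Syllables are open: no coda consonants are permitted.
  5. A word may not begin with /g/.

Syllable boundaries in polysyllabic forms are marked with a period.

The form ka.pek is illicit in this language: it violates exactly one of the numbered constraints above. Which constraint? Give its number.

4

ka.pek: syllable 2 coda /k/ has 1 consonant (> 0).
This is a violation of constraint 4: "Syllables are open: no coda consonants are permitted."
The remaining constraints (1, 2, 3, 5) are satisfied.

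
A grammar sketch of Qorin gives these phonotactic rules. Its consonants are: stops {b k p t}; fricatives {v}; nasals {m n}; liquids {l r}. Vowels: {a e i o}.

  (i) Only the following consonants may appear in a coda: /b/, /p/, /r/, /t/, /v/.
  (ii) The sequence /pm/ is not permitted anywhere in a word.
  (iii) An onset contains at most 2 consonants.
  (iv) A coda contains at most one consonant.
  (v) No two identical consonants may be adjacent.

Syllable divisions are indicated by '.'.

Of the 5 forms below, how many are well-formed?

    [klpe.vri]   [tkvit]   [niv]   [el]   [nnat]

1

[klpe.vri] — violates constraint (iii): syllable 1 onset /klp/ has 3 consonants (> 2) → ill-formed
[tkvit] — violates constraint (iii): syllable 1 onset /tkv/ has 3 consonants (> 2) → ill-formed
[niv] — σ1 onset /n/, coda /v/ ok → well-formed
[el] — violates constraint (i): syllable 1 coda contains /l/, which is not a licensed coda consonant → ill-formed
[nnat] — violates constraint (v): adjacent identical consonants /nn/ → ill-formed
Well-formed: [niv] → 1.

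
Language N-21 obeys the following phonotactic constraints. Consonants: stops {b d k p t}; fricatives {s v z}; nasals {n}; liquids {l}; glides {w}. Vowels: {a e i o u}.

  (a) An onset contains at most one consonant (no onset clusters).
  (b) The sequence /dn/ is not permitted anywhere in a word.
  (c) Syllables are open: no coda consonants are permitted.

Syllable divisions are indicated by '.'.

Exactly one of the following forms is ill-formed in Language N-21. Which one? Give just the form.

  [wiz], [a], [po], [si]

[wiz]

[wiz] — violates constraint (c): syllable 1 coda /z/ has 1 consonant (> 0) → ill-formed
[a] — σ1 onset /∅/, coda /∅/ ok → well-formed
[po] — σ1 onset /p/, coda /∅/ ok → well-formed
[si] — σ1 onset /s/, coda /∅/ ok → well-formed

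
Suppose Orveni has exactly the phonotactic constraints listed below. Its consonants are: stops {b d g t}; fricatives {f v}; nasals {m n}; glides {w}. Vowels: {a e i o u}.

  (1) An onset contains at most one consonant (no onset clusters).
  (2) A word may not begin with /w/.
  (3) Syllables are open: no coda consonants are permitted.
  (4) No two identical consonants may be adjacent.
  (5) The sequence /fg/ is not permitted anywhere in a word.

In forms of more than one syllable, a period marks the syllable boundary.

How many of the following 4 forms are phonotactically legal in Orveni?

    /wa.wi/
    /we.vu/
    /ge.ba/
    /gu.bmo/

1

/wa.wi/ — violates constraint 2: word begins with /w/ → phonotactically illegal
/we.vu/ — violates constraint 2: word begins with /w/ → phonotactically illegal
/ge.ba/ — σ1 onset /g/, coda /∅/ ok; σ2 onset /b/, coda /∅/ ok → phonotactically legal
/gu.bmo/ — violates constraint 1: syllable 2 onset /bm/ has 2 consonants (> 1) → phonotactically illegal
Phonotactically legal: /ge.ba/ → 1.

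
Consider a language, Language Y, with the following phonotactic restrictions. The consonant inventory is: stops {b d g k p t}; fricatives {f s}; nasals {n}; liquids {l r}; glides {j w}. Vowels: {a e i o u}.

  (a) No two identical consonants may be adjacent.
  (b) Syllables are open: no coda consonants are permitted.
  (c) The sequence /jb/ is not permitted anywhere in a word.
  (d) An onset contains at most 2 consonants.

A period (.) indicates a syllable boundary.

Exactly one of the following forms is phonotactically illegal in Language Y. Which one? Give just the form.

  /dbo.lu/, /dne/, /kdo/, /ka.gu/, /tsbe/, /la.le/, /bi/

/dbo.lu/ — σ1 onset /db/ (2C), coda /∅/ ok; σ2 onset /l/, coda /∅/ ok → phonotactically legal
/dne/ — σ1 onset /dn/ (2C), coda /∅/ ok → phonotactically legal
/kdo/ — σ1 onset /kd/ (2C), coda /∅/ ok → phonotactically legal
/ka.gu/ — σ1 onset /k/, coda /∅/ ok; σ2 onset /g/, coda /∅/ ok → phonotactically legal
/tsbe/ — violates constraint (d): syllable 1 onset /tsb/ has 3 consonants (> 2) → phonotactically illegal
/la.le/ — σ1 onset /l/, coda /∅/ ok; σ2 onset /l/, coda /∅/ ok → phonotactically legal
/bi/ — σ1 onset /b/, coda /∅/ ok → phonotactically legal

/tsbe/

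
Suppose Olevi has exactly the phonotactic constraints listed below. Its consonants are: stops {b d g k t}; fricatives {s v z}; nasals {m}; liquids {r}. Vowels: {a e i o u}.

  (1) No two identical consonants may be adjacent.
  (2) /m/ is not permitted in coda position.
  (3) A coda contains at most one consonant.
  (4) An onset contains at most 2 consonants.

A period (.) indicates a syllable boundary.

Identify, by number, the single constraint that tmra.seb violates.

4

tmra.seb: syllable 1 onset /tmr/ has 3 consonants (> 2).
This is a violation of constraint 4: "An onset contains at most 2 consonants."
The remaining constraints (1, 2, 3) are satisfied.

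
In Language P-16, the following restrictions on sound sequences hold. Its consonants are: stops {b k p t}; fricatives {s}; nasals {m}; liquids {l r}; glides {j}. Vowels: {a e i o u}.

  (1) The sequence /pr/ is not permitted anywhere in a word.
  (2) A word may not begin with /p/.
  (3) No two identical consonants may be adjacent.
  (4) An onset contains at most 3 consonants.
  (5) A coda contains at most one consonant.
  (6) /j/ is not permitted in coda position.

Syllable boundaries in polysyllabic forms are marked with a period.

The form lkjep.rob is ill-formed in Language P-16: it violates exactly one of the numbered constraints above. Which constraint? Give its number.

lkjep.rob: contains banned sequence /pr/.
This is a violation of constraint 1: "The sequence /pr/ is not permitted anywhere in a word."
The remaining constraints (2, 3, 4, 5, 6) are satisfied.

1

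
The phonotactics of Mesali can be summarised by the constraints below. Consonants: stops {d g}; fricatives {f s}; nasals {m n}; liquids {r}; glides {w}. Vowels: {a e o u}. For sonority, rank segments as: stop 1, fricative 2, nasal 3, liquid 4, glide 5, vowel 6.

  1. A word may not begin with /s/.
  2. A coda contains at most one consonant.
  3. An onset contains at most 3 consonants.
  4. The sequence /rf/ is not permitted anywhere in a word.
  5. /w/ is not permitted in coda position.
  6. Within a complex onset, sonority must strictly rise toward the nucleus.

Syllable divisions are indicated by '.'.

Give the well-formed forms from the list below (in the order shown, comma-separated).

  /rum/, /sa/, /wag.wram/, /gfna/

/rum/, /gfna/

/rum/ — σ1 onset /r/, coda /m/ ok → well-formed
/sa/ — violates constraint 1: word begins with /s/ → ill-formed
/wag.wram/ — violates constraint 6: syllable 2 onset /wr/: /w/ (glide, 5) → /r/ (liquid, 4) does not rise → ill-formed
/gfna/ — σ1 onset /gfn/ (1→2→3 rises), coda /∅/ ok → well-formed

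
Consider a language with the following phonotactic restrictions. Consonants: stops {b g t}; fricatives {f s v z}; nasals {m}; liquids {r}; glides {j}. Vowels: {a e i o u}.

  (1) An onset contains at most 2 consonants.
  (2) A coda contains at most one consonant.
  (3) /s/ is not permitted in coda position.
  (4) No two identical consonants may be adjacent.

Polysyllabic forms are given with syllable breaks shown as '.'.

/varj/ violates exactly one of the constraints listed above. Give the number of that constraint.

/varj/: syllable 1 coda /rj/ has 2 consonants (> 1).
This is a violation of constraint 2: "A coda contains at most one consonant."
The remaining constraints (1, 3, 4) are satisfied.

2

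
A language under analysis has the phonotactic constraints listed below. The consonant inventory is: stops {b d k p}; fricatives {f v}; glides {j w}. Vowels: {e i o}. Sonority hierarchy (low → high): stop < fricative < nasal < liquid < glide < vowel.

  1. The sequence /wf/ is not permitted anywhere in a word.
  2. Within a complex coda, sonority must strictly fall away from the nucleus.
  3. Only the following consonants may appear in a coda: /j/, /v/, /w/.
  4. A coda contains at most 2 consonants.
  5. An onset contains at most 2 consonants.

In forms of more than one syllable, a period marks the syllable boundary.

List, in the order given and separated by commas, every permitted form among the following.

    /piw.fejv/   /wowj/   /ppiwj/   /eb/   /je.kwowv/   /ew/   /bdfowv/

/piw.fejv/ — violates constraint 1: contains banned sequence /wf/ → not permitted
/wowj/ — violates constraint 2: syllable 1 coda /wj/: /w/ (glide, 5) → /j/ (glide, 5) does not fall → not permitted
/ppiwj/ — violates constraint 2: syllable 1 coda /wj/: /w/ (glide, 5) → /j/ (glide, 5) does not fall → not permitted
/eb/ — violates constraint 3: syllable 1 coda contains /b/, which is not a licensed coda consonant → not permitted
/je.kwowv/ — σ1 onset /j/, coda /∅/ ok; σ2 onset /kw/ (2C), coda /wv/ (5→2 falls) ok → permitted
/ew/ — σ1 onset /∅/, coda /w/ ok → permitted
/bdfowv/ — violates constraint 5: syllable 1 onset /bdf/ has 3 consonants (> 2) → not permitted

/je.kwowv/, /ew/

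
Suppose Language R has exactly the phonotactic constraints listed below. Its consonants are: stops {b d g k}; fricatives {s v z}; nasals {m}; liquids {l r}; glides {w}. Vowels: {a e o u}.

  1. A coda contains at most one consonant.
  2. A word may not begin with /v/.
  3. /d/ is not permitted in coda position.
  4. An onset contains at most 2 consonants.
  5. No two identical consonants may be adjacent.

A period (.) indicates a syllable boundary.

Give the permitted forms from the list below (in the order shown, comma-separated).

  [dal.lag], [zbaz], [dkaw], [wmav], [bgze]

[zbaz], [dkaw], [wmav]

[dal.lag] — violates constraint 5: adjacent identical consonants /ll/ → not permitted
[zbaz] — σ1 onset /zb/ (2C), coda /z/ ok → permitted
[dkaw] — σ1 onset /dk/ (2C), coda /w/ ok → permitted
[wmav] — σ1 onset /wm/ (2C), coda /v/ ok → permitted
[bgze] — violates constraint 4: syllable 1 onset /bgz/ has 3 consonants (> 2) → not permitted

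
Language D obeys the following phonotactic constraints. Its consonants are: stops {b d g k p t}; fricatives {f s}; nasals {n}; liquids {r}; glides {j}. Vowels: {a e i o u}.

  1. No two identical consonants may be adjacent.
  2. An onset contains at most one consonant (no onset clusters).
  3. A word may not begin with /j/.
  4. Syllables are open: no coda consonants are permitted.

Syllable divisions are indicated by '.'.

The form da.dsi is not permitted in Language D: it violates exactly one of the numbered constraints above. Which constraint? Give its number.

2

da.dsi: syllable 2 onset /ds/ has 2 consonants (> 1).
This is a violation of constraint 2: "An onset contains at most one consonant (no onset clusters)."
The remaining constraints (1, 3, 4) are satisfied.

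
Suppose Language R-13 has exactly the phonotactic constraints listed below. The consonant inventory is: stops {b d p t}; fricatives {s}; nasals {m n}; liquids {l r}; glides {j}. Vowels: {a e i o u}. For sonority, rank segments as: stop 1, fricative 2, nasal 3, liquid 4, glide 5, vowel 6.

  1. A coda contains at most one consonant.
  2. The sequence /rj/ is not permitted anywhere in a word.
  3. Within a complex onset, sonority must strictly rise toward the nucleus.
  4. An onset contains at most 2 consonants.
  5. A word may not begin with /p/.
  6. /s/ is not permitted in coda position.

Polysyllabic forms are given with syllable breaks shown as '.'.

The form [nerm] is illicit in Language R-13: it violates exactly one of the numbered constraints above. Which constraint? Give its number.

[nerm]: syllable 1 coda /rm/ has 2 consonants (> 1).
This is a violation of constraint 1: "A coda contains at most one consonant."
The remaining constraints (2, 3, 4, 5, 6) are satisfied.

1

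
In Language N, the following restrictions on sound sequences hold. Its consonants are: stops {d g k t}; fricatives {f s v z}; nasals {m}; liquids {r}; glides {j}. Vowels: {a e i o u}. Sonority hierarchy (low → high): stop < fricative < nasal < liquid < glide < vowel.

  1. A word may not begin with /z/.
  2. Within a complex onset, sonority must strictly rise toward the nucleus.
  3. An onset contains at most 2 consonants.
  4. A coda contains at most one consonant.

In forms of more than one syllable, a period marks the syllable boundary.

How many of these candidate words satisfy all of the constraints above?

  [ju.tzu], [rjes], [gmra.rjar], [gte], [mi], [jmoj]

[ju.tzu] — σ1 onset /j/, coda /∅/ ok; σ2 onset /tz/ (1→2 rises), coda /∅/ ok → phonotactically legal
[rjes] — σ1 onset /rj/ (4→5 rises), coda /s/ ok → phonotactically legal
[gmra.rjar] — violates constraint 3: syllable 1 onset /gmr/ has 3 consonants (> 2) → phonotactically illegal
[gte] — violates constraint 2: syllable 1 onset /gt/: /g/ (stop, 1) → /t/ (stop, 1) does not rise → phonotactically illegal
[mi] — σ1 onset /m/, coda /∅/ ok → phonotactically legal
[jmoj] — violates constraint 2: syllable 1 onset /jm/: /j/ (glide, 5) → /m/ (nasal, 3) does not rise → phonotactically illegal
Phonotactically legal: [ju.tzu], [rjes], [mi] → 3.

3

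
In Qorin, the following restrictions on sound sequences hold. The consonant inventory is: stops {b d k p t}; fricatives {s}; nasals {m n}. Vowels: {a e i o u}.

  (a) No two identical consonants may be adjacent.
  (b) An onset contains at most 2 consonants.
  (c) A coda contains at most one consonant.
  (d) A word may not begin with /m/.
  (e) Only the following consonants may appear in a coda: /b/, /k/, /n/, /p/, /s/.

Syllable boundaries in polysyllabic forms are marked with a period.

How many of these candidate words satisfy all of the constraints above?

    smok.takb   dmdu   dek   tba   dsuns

2

smok.takb — violates constraint (c): syllable 2 coda /kb/ has 2 consonants (> 1) → phonotactically illegal
dmdu — violates constraint (b): syllable 1 onset /dmd/ has 3 consonants (> 2) → phonotactically illegal
dek — σ1 onset /d/, coda /k/ ok → phonotactically legal
tba — σ1 onset /tb/ (2C), coda /∅/ ok → phonotactically legal
dsuns — violates constraint (c): syllable 1 coda /ns/ has 2 consonants (> 1) → phonotactically illegal
Phonotactically legal: dek, tba → 2.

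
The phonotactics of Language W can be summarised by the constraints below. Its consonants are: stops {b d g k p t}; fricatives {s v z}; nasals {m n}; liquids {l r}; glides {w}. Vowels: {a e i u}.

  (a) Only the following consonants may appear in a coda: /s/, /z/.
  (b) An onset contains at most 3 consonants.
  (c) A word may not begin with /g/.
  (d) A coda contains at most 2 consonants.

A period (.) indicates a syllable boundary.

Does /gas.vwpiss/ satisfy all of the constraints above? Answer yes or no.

no

/gas.vwpiss/ — violates constraint (c): word begins with /g/ → not permitted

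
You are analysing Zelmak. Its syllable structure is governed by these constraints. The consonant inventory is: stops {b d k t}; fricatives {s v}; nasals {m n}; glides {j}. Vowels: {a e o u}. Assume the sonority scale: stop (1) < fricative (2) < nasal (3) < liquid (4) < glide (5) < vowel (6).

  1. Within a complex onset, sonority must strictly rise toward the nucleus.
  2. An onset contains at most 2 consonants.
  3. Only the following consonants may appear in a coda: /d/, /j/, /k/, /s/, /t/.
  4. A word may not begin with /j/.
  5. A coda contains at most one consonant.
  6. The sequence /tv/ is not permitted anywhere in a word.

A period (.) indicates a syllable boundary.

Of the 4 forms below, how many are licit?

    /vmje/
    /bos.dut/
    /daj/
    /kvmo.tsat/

2

/vmje/ — violates constraint 2: syllable 1 onset /vmj/ has 3 consonants (> 2) → illicit
/bos.dut/ — σ1 onset /b/, coda /s/ ok; σ2 onset /d/, coda /t/ ok → licit
/daj/ — σ1 onset /d/, coda /j/ ok → licit
/kvmo.tsat/ — violates constraint 2: syllable 1 onset /kvm/ has 3 consonants (> 2) → illicit
Licit: /bos.dut/, /daj/ → 2.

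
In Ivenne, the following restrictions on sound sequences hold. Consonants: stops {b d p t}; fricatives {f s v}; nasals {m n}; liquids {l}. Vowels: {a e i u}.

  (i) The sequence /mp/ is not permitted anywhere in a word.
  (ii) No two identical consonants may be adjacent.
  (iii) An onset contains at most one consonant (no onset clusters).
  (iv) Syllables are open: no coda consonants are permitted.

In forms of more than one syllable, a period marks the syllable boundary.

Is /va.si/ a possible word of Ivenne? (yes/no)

yes

/va.si/ — σ1 onset /v/, coda /∅/ ok; σ2 onset /s/, coda /∅/ ok → phonotactically legal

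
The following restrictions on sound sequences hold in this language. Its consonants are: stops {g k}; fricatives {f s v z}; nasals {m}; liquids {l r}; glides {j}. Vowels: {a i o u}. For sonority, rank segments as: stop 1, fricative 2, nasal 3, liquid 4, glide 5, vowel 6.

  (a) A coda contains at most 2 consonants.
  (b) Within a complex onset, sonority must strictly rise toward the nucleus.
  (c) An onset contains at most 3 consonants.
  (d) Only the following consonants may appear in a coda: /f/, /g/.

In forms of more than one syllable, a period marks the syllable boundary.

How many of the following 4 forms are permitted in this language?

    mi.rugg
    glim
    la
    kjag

3

mi.rugg — σ1 onset /m/, coda /∅/ ok; σ2 onset /r/, coda /gg/ (2C) ok → permitted
glim — violates constraint (d): syllable 1 coda contains /m/, which is not a licensed coda consonant → not permitted
la — σ1 onset /l/, coda /∅/ ok → permitted
kjag — σ1 onset /kj/ (1→5 rises), coda /g/ ok → permitted
Permitted: mi.rugg, la, kjag → 3.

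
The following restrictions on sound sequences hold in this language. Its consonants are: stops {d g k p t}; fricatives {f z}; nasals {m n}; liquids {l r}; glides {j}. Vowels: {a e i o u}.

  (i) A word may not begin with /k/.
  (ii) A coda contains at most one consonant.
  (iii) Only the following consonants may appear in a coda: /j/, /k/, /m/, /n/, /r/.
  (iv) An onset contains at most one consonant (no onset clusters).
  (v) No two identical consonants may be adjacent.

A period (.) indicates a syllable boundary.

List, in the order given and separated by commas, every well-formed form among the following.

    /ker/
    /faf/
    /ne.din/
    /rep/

/ker/ — violates constraint (i): word begins with /k/ → ill-formed
/faf/ — violates constraint (iii): syllable 1 coda contains /f/, which is not a licensed coda consonant → ill-formed
/ne.din/ — σ1 onset /n/, coda /∅/ ok; σ2 onset /d/, coda /n/ ok → well-formed
/rep/ — violates constraint (iii): syllable 1 coda contains /p/, which is not a licensed coda consonant → ill-formed

/ne.din/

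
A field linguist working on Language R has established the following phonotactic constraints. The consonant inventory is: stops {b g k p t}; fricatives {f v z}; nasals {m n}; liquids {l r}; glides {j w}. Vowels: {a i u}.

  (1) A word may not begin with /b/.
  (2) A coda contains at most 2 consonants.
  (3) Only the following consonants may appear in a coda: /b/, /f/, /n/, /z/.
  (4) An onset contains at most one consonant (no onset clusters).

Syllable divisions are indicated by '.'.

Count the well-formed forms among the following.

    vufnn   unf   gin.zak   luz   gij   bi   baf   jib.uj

vufnn — violates constraint 2: syllable 1 coda /fnn/ has 3 consonants (> 2) → ill-formed
unf — σ1 onset /∅/, coda /nf/ (2C) ok → well-formed
gin.zak — violates constraint 3: syllable 2 coda contains /k/, which is not a licensed coda consonant → ill-formed
luz — σ1 onset /l/, coda /z/ ok → well-formed
gij — violates constraint 3: syllable 1 coda contains /j/, which is not a licensed coda consonant → ill-formed
bi — violates constraint 1: word begins with /b/ → ill-formed
baf — violates constraint 1: word begins with /b/ → ill-formed
jib.uj — violates constraint 3: syllable 2 coda contains /j/, which is not a licensed coda consonant → ill-formed
Well-formed: unf, luz → 2.

2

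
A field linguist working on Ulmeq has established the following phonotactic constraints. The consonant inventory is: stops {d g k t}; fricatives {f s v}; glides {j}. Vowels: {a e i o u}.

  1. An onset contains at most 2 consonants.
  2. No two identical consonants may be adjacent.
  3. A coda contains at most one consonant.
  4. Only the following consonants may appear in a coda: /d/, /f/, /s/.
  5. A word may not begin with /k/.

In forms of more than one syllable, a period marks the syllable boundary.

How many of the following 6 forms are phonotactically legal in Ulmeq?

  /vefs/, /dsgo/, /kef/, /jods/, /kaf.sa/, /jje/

0

/vefs/ — violates constraint 3: syllable 1 coda /fs/ has 2 consonants (> 1) → phonotactically illegal
/dsgo/ — violates constraint 1: syllable 1 onset /dsg/ has 3 consonants (> 2) → phonotactically illegal
/kef/ — violates constraint 5: word begins with /k/ → phonotactically illegal
/jods/ — violates constraint 3: syllable 1 coda /ds/ has 2 consonants (> 1) → phonotactically illegal
/kaf.sa/ — violates constraint 5: word begins with /k/ → phonotactically illegal
/jje/ — violates constraint 2: adjacent identical consonants /jj/ → phonotactically illegal
No form is phonotactically legal → 0.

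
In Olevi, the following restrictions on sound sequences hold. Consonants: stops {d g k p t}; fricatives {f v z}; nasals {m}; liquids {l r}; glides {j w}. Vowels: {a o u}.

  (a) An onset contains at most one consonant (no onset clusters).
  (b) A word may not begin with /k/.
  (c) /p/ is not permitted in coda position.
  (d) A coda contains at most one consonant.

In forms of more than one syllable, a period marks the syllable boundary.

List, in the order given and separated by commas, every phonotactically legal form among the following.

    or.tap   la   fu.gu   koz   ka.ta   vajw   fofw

la, fu.gu

or.tap — violates constraint (c): syllable 2 coda contains /p/ → phonotactically illegal
la — σ1 onset /l/, coda /∅/ ok → phonotactically legal
fu.gu — σ1 onset /f/, coda /∅/ ok; σ2 onset /g/, coda /∅/ ok → phonotactically legal
koz — violates constraint (b): word begins with /k/ → phonotactically illegal
ka.ta — violates constraint (b): word begins with /k/ → phonotactically illegal
vajw — violates constraint (d): syllable 1 coda /jw/ has 2 consonants (> 1) → phonotactically illegal
fofw — violates constraint (d): syllable 1 coda /fw/ has 2 consonants (> 1) → phonotactically illegal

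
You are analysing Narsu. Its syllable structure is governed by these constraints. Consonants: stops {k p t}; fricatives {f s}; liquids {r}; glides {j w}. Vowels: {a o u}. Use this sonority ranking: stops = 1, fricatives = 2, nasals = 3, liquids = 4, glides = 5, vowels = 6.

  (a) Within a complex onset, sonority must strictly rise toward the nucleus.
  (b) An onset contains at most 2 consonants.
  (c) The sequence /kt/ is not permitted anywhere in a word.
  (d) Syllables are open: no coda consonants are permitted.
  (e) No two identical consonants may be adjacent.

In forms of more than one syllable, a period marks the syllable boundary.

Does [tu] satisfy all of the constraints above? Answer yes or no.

[tu] — σ1 onset /t/, coda /∅/ ok → phonotactically legal

yes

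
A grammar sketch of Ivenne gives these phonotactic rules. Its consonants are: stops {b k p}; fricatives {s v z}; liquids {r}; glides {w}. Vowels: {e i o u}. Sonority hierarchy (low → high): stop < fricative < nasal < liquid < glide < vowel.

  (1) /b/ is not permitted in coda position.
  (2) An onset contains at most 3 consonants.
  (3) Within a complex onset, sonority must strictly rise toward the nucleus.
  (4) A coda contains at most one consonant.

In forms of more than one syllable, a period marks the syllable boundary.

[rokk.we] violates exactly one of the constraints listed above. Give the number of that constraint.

[rokk.we]: syllable 1 coda /kk/ has 2 consonants (> 1).
This is a violation of constraint 4: "A coda contains at most one consonant."
The remaining constraints (1, 2, 3) are satisfied.

4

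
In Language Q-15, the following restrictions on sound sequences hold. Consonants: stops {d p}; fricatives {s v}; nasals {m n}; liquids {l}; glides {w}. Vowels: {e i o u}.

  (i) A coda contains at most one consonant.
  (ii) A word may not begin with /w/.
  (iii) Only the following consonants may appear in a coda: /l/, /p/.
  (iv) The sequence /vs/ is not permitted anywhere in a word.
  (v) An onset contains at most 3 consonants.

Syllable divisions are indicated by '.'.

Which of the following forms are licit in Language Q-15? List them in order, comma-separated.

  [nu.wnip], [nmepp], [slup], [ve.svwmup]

[nu.wnip], [slup]

[nu.wnip] — σ1 onset /n/, coda /∅/ ok; σ2 onset /wn/ (2C), coda /p/ ok → licit
[nmepp] — violates constraint (i): syllable 1 coda /pp/ has 2 consonants (> 1) → illicit
[slup] — σ1 onset /sl/ (2C), coda /p/ ok → licit
[ve.svwmup] — violates constraint (v): syllable 2 onset /svwm/ has 4 consonants (> 3) → illicit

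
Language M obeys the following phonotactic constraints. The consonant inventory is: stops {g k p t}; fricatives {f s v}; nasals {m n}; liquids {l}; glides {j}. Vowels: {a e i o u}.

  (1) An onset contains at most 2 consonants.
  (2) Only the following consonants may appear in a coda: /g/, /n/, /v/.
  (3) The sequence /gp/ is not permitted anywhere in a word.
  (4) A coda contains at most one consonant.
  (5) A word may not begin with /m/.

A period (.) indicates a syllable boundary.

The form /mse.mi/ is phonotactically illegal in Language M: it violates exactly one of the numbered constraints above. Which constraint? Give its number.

/mse.mi/: word begins with /m/.
This is a violation of constraint 5: "A word may not begin with /m/."
The remaining constraints (1, 2, 3, 4) are satisfied.

5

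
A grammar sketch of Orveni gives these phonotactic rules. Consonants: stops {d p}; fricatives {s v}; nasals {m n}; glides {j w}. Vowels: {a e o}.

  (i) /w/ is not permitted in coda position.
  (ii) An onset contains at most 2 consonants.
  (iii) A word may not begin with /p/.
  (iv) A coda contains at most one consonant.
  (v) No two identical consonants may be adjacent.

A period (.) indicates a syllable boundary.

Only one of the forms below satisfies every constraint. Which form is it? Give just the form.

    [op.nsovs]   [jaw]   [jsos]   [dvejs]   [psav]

[jsos]

[op.nsovs] — violates constraint (iv): syllable 2 coda /vs/ has 2 consonants (> 1) → not permitted
[jaw] — violates constraint (i): syllable 1 coda contains /w/ → not permitted
[jsos] — σ1 onset /js/ (2C), coda /s/ ok → permitted
[dvejs] — violates constraint (iv): syllable 1 coda /js/ has 2 consonants (> 1) → not permitted
[psav] — violates constraint (iii): word begins with /p/ → not permitted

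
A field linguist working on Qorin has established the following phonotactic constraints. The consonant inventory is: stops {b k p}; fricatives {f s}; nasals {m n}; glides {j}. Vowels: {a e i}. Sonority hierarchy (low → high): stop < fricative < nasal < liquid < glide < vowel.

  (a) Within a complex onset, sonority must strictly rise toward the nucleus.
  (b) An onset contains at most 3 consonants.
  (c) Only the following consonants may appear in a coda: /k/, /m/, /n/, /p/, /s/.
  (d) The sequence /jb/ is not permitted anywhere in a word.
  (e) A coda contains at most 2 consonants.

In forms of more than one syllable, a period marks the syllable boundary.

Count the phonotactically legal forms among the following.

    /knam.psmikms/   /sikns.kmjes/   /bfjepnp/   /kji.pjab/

0

/knam.psmikms/ — violates constraint (e): syllable 2 coda /kms/ has 3 consonants (> 2) → phonotactically illegal
/sikns.kmjes/ — violates constraint (e): syllable 1 coda /kns/ has 3 consonants (> 2) → phonotactically illegal
/bfjepnp/ — violates constraint (e): syllable 1 coda /pnp/ has 3 consonants (> 2) → phonotactically illegal
/kji.pjab/ — violates constraint (c): syllable 2 coda contains /b/, which is not a licensed coda consonant → phonotactically illegal
No form is phonotactically legal → 0.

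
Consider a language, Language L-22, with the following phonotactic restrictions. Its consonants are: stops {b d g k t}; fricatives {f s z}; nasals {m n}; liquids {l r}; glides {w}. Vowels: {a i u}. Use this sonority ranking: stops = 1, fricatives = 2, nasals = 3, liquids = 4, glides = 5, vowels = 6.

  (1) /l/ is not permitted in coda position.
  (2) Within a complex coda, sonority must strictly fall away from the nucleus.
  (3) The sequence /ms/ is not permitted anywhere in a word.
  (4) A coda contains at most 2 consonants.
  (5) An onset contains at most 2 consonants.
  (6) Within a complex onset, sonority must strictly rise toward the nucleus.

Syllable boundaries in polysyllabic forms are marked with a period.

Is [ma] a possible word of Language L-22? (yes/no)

yes

[ma] — σ1 onset /m/, coda /∅/ ok → licit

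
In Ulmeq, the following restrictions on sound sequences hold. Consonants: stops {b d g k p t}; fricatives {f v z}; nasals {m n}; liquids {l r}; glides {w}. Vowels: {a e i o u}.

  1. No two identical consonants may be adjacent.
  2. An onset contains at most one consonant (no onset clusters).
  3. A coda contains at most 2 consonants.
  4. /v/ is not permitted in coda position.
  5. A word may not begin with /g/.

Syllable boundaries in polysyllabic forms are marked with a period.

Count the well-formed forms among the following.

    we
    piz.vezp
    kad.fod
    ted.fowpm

3

we — σ1 onset /w/, coda /∅/ ok → well-formed
piz.vezp — σ1 onset /p/, coda /z/ ok; σ2 onset /v/, coda /zp/ (2C) ok → well-formed
kad.fod — σ1 onset /k/, coda /d/ ok; σ2 onset /f/, coda /d/ ok → well-formed
ted.fowpm — violates constraint 3: syllable 2 coda /wpm/ has 3 consonants (> 2) → ill-formed
Well-formed: we, piz.vezp, kad.fod → 3.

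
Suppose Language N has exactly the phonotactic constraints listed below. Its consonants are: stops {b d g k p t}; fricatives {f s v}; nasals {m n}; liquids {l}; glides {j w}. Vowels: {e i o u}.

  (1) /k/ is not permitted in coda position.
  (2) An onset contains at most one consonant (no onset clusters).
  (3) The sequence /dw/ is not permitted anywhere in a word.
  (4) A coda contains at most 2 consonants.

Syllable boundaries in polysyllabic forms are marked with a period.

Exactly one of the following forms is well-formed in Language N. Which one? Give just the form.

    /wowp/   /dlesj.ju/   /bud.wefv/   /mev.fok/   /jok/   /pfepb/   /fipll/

/wowp/

/wowp/ — σ1 onset /w/, coda /wp/ (2C) ok → well-formed
/dlesj.ju/ — violates constraint 2: syllable 1 onset /dl/ has 2 consonants (> 1) → ill-formed
/bud.wefv/ — violates constraint 3: contains banned sequence /dw/ → ill-formed
/mev.fok/ — violates constraint 1: syllable 2 coda contains /k/ → ill-formed
/jok/ — violates constraint 1: syllable 1 coda contains /k/ → ill-formed
/pfepb/ — violates constraint 2: syllable 1 onset /pf/ has 2 consonants (> 1) → ill-formed
/fipll/ — violates constraint 4: syllable 1 coda /pll/ has 3 consonants (> 2) → ill-formed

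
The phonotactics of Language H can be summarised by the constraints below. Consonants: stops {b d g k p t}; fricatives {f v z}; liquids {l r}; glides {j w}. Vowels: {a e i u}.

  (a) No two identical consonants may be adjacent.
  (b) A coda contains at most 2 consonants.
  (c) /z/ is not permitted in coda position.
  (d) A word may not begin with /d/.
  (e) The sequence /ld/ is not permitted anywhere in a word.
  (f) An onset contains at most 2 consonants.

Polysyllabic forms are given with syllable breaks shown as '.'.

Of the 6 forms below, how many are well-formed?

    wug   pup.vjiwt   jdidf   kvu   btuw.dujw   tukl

wug — σ1 onset /w/, coda /g/ ok → well-formed
pup.vjiwt — σ1 onset /p/, coda /p/ ok; σ2 onset /vj/ (2C), coda /wt/ (2C) ok → well-formed
jdidf — σ1 onset /jd/ (2C), coda /df/ (2C) ok → well-formed
kvu — σ1 onset /kv/ (2C), coda /∅/ ok → well-formed
btuw.dujw — σ1 onset /bt/ (2C), coda /w/ ok; σ2 onset /d/, coda /jw/ (2C) ok → well-formed
tukl — σ1 onset /t/, coda /kl/ (2C) ok → well-formed
Well-formed: wug, pup.vjiwt, jdidf, kvu, btuw.dujw, tukl → 6.

6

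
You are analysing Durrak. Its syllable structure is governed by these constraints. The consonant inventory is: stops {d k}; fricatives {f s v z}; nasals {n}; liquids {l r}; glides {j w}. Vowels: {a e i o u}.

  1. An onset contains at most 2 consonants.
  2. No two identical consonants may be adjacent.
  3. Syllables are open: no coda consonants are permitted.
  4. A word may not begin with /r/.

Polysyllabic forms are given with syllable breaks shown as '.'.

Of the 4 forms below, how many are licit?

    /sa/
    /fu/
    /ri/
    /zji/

/sa/ — σ1 onset /s/, coda /∅/ ok → licit
/fu/ — σ1 onset /f/, coda /∅/ ok → licit
/ri/ — violates constraint 4: word begins with /r/ → illicit
/zji/ — σ1 onset /zj/ (2C), coda /∅/ ok → licit
Licit: /sa/, /fu/, /zji/ → 3.

3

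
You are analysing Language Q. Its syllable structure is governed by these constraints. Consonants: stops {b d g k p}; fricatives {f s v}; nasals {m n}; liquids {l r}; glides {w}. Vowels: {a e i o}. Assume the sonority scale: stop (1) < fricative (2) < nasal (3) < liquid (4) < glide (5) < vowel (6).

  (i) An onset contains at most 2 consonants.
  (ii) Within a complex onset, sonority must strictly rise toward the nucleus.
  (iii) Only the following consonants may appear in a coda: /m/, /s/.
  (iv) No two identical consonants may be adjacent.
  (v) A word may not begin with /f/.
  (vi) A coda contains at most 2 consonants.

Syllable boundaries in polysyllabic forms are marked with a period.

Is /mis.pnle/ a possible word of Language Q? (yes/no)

/mis.pnle/ — violates constraint (i): syllable 2 onset /pnl/ has 3 consonants (> 2) → phonotactically illegal

no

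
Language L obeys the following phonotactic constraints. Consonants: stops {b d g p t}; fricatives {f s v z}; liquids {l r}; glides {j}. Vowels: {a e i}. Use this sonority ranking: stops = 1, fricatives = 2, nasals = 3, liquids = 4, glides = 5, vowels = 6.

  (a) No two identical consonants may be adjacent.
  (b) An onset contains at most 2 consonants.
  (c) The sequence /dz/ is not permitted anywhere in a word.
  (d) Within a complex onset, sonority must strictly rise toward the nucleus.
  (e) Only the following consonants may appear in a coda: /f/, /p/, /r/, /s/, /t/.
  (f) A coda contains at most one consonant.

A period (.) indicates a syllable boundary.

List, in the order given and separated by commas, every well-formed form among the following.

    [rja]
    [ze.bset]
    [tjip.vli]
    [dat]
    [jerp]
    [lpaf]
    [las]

[rja], [ze.bset], [tjip.vli], [dat], [las]

[rja] — σ1 onset /rj/ (4→5 rises), coda /∅/ ok → well-formed
[ze.bset] — σ1 onset /z/, coda /∅/ ok; σ2 onset /bs/ (1→2 rises), coda /t/ ok → well-formed
[tjip.vli] — σ1 onset /tj/ (1→5 rises), coda /p/ ok; σ2 onset /vl/ (2→4 rises), coda /∅/ ok → well-formed
[dat] — σ1 onset /d/, coda /t/ ok → well-formed
[jerp] — violates constraint (f): syllable 1 coda /rp/ has 2 consonants (> 1) → ill-formed
[lpaf] — violates constraint (d): syllable 1 onset /lp/: /l/ (liquid, 4) → /p/ (stop, 1) does not rise → ill-formed
[las] — σ1 onset /l/, coda /s/ ok → well-formed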